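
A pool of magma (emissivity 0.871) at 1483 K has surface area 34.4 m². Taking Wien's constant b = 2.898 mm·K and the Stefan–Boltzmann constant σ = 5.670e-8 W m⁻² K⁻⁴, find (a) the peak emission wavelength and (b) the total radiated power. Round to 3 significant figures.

(a) λ_max = b/T = 2.898×10⁻³/1483 = 1.954×10⁻⁶ m = 1.95×10³ nm.
Area A = 34.4 m².
(b) P = εσAT⁴ = 0.871×5.670×10⁻⁸×34.4×(1483)⁴ = 8.22×10⁶ W.

λ_max ≈ 1.95×10³ nm; P ≈ 8.22×10⁶ W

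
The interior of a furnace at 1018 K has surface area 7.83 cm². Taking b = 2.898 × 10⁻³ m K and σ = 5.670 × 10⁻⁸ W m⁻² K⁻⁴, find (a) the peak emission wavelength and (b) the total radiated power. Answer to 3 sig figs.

λ_max ≈ 2.85 μm; P ≈ 47.7 W

(a) λ_max = b/T = 2.898×10⁻³/1018 = 2.847×10⁻⁶ m = 2.85 μm.
Area A = 7.83 cm² = 7.83×10⁻⁴ m².
(b) P = σAT⁴ = 5.670×10⁻⁸×7.83×10⁻⁴×(1018)⁴ = 47.7 W.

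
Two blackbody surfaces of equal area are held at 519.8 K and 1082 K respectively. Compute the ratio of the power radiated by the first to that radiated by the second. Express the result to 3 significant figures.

P₁/P₂ ≈ 0.0533

With equal areas, P₁/P₂ = (T₁/T₂)⁴ = (519.8/1082)⁴ = 0.0533.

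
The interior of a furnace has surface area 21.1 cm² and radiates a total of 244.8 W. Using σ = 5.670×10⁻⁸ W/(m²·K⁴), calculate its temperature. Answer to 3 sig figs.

T ≈ 1.20×10³ K

Area A = 21.1 cm² = 2.11×10⁻³ m².
P = σAT⁴ ⇒ T = (P/(σA))^(1/4) = (244.8/(5.670×10⁻⁸×2.11×10⁻³))^(1/4) = 1.20×10³ K.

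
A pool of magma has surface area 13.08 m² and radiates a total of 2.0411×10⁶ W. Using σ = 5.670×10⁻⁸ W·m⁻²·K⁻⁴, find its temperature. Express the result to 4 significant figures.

Area A = 13.08 m².
P = σAT⁴ ⇒ T = (P/(σA))^(1/4) = (2.0411×10⁶/(5.670×10⁻⁸×13.08))^(1/4) = 1288 K.

T ≈ 1288 K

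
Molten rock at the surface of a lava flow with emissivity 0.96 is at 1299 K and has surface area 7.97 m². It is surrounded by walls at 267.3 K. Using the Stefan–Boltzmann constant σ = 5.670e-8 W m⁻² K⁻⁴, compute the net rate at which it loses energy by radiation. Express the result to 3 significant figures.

Area A = 7.97 m².
Net radiated power P_net = εσA(T⁴ − T₀⁴) = 0.96×5.670×10⁻⁸×7.97×(1299⁴ − 267.3⁴).
T⁴ − T₀⁴ = 2.84732×10¹² − 5.10500×10⁹ = 2.84222×10¹² K⁴, so P_net = 1.23×10⁶ W.

Net loss ≈ 1.23×10⁶ W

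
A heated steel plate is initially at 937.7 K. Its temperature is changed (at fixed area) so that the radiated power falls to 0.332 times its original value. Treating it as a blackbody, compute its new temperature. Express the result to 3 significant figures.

P ∝ T⁴, so T₂/T₁ = (P₂/P₁)^(1/4) = (0.332)^(1/4) = 0.759075.
T₂ = 937.7 × 0.759075 = 712 K.

T₂ ≈ 712 K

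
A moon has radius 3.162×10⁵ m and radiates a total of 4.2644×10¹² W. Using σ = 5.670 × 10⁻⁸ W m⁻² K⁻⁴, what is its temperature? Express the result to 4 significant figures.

Surface area A = 4πR² = 4π(3.162×10⁵ m)² = 1.25642×10¹² m².
P = σAT⁴ ⇒ T = (P/(σA))^(1/4) = (4.2644×10¹²/(5.670×10⁻⁸×1.25642×10¹²))^(1/4) = 87.96 K.

T ≈ 87.96 K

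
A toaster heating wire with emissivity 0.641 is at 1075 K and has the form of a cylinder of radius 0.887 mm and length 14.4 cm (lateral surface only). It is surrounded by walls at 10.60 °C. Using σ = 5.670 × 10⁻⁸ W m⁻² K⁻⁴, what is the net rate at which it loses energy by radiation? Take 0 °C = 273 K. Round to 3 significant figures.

Surroundings: T = 10.60 °C + 273 = 283.60 K.
Lateral area A = 2πrL = 2π×8.87×10⁻⁴×0.144 = 8.02539×10⁻⁴ m².
Net radiated power P_net = εσA(T⁴ − T₀⁴) = 0.641×5.670×10⁻⁸×8.02539×10⁻⁴×(1075⁴ − 283.60⁴).
T⁴ − T₀⁴ = 1.33547×10¹² − 6.46882×10⁹ = 1.32900×10¹² K⁴, so P_net = 38.8 W.

Net loss ≈ 38.8 W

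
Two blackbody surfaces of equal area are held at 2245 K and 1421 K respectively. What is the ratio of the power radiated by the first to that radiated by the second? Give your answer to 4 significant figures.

P₁/P₂ ≈ 6.230

With equal areas, P₁/P₂ = (T₁/T₂)⁴ = (2245/1421)⁴ = 6.230.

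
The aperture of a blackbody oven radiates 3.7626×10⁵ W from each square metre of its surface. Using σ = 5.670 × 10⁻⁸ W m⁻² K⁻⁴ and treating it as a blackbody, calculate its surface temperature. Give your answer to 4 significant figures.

I = σT⁴, so T = (I/σ)^(1/4) = (3.7626×10⁵/(5.670×10⁻⁸))^(1/4) = 1605 K.

T ≈ 1605 K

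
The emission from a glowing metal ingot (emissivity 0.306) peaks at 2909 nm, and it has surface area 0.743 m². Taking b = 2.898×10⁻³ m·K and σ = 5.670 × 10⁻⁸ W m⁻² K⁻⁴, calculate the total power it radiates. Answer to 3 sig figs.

Wien's law: T = b/λ_max = 2.898×10⁻³/2.909×10⁻⁶ = 996.219 K.
Area A = 0.743 m².
Then P = εσAT⁴ = 0.306×5.670×10⁻⁸×0.743×(996.219)⁴ = 1.27×10⁴ W.

P ≈ 1.27×10⁴ W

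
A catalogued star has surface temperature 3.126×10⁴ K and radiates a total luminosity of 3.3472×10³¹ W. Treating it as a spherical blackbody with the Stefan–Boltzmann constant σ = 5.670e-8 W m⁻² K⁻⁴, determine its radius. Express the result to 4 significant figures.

R ≈ 7.014×10⁹ m

L = 4πR²σT⁴ ⇒ R = √(L/(4πσT⁴)).
σT⁴ = 5.41426×10¹⁰ W/m², so R = √(3.3472×10³¹/(4π×5.41426×10¹⁰)) = 7.014×10⁹ m.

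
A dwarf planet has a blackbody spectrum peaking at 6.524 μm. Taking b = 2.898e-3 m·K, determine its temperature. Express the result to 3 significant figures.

T ≈ 444 K

Wien's law gives T = b/λ_max = (2.898×10⁻³ m·K)/(6.524×10⁻⁶ m) = 444 K.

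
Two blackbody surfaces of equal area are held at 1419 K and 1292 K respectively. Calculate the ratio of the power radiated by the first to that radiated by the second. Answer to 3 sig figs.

P₁/P₂ ≈ 1.46

With equal areas, P₁/P₂ = (T₁/T₂)⁴ = (1419/1292)⁴ = 1.46.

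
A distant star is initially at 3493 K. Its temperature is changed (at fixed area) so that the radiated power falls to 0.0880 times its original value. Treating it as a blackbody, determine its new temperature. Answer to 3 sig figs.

P ∝ T⁴, so T₂/T₁ = (P₂/P₁)^(1/4) = (0.0880)^(1/4) = 0.544654.
T₂ = 3493 × 0.544654 = 1.90×10³ K.

T₂ ≈ 1.90×10³ K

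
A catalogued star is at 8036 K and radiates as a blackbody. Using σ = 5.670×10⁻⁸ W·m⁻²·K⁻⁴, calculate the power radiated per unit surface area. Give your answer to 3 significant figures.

Stefan–Boltzmann: I = σT⁴ = 5.670×10⁻⁸ × (8036)⁴ = 2.36×10⁸ W/m².

I ≈ 2.36×10⁸ W/m²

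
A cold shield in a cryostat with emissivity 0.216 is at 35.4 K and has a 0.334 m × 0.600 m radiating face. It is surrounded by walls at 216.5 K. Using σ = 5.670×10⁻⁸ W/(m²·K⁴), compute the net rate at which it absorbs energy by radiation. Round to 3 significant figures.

Net gain ≈ 5.39 W

Area A = 0.334 × 0.600 = 0.2004 m².
Net radiated power P_net = εσA(T⁴ − T₀⁴) = 0.216×5.670×10⁻⁸×0.2004×(35.4⁴ − 216.5⁴).
T⁴ − T₀⁴ = 1.57041×10⁶ − 2.19701×10⁹ = -2.19544×10⁹ K⁴, so P_net = -5.39 W — negative, meaning a net gain of 5.39 W.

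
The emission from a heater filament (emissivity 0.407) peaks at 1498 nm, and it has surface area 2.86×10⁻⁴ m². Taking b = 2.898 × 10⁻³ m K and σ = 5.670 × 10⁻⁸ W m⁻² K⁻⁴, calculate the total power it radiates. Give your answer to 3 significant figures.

P ≈ 92.4 W

Wien's law: T = b/λ_max = 2.898×10⁻³/1.498×10⁻⁶ = 1934.58 K.
Area A = 2.86×10⁻⁴ m².
Then P = εσAT⁴ = 0.407×5.670×10⁻⁸×2.86×10⁻⁴×(1934.58)⁴ = 92.4 W.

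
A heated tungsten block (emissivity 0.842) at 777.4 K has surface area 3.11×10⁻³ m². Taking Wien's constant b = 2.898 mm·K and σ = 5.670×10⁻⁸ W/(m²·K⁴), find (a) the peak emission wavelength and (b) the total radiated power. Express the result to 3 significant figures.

λ_max ≈ 3.73 μm; P ≈ 54.2 W

(a) λ_max = b/T = 2.898×10⁻³/777.4 = 3.728×10⁻⁶ m = 3.73 μm.
Area A = 3.11×10⁻³ m².
(b) P = εσAT⁴ = 0.842×5.670×10⁻⁸×3.11×10⁻³×(777.4)⁴ = 54.2 W.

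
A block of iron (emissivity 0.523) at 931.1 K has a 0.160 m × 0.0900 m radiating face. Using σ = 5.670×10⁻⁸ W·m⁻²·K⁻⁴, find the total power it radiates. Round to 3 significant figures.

P ≈ 321 W

Area A = 0.160 × 0.0900 = 0.0144 m².
P = εσAT⁴ = 0.523 × 5.670×10⁻⁸ × 0.0144 × (931.1)⁴ = 321 W.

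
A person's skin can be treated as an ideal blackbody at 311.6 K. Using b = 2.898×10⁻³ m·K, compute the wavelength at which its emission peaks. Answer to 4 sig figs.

λ_max ≈ 9.300 μm

Wien's displacement law: λ_max = b/T = (2.898×10⁻³ m·K)/(311.6 K) = 9.3004×10⁻⁶ m.
That is 9.300 μm, in the infrared range.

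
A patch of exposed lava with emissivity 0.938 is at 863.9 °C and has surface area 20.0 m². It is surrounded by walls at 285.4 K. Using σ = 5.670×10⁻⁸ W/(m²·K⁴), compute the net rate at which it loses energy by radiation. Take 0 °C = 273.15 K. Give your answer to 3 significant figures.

T = 863.9 °C + 273.15 = 1137.05 K.
Area A = 20.0 m².
Net radiated power P_net = εσA(T⁴ − T₀⁴) = 0.938×5.670×10⁻⁸×20.0×(1137.05⁴ − 285.4⁴).
T⁴ − T₀⁴ = 1.67155×10¹² − 6.63462×10⁹ = 1.66492×10¹² K⁴, so P_net = 1.77×10⁶ W.

Net loss ≈ 1.77×10⁶ W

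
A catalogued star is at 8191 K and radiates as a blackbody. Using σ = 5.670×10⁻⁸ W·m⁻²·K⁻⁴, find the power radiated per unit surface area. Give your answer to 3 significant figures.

Stefan–Boltzmann: I = σT⁴ = 5.670×10⁻⁸ × (8191)⁴ = 2.55×10⁸ W/m².

I ≈ 2.55×10⁸ W/m²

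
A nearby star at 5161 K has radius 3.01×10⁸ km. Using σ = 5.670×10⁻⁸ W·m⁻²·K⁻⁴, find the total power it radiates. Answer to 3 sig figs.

Surface area A = 4πR² = 4π(3.01×10¹¹ m)² = 1.13853×10²⁴ m².
P = σAT⁴ = 5.670×10⁻⁸ × 1.13853×10²⁴ × (5161)⁴ = 4.58×10³¹ W.

P ≈ 4.58×10³¹ W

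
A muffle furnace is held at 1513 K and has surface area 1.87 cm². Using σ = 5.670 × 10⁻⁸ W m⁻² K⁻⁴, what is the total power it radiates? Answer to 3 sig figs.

P ≈ 55.6 W

Area A = 1.87 cm² = 1.87×10⁻⁴ m².
P = σAT⁴ = 5.670×10⁻⁸ × 1.87×10⁻⁴ × (1513)⁴ = 55.6 W.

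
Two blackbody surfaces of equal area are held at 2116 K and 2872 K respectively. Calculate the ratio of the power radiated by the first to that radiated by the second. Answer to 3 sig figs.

With equal areas, P₁/P₂ = (T₁/T₂)⁴ = (2116/2872)⁴ = 0.295.

P₁/P₂ ≈ 0.295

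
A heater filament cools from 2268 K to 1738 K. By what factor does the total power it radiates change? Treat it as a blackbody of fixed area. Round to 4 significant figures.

P ∝ T⁴, so P₂/P₁ = (T₂/T₁)⁴ = (1738/2268)⁴ = (0.766314)⁴ = 0.3448.

P₂/P₁ ≈ 0.3448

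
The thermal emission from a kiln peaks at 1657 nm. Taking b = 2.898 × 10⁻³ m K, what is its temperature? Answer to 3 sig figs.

T ≈ 1.75×10³ K

Wien's law gives T = b/λ_max = (2.898×10⁻³ m·K)/(1.657×10⁻⁶ m) = 1.75×10³ K.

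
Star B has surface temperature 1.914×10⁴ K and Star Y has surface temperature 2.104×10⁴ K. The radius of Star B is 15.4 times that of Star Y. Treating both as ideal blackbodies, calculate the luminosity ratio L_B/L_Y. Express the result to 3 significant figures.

L_B/L_Y ≈ 162

L ∝ R²T⁴, so L_B/L_Y = (R_B/R_Y)²(T_B/T_Y)⁴ = (15.4)² × (1.914×10⁴/2.104×10⁴)⁴ = 237.16 × 0.684833 = 162.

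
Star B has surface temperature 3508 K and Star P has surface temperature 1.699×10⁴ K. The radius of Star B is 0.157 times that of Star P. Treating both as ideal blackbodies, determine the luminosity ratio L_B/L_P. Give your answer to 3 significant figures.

L_B/L_P ≈ 4.48×10⁻⁵

L ∝ R²T⁴, so L_B/L_P = (R_B/R_P)²(T_B/T_P)⁴ = (0.157)² × (3508/1.699×10⁴)⁴ = 0.024649 × 1.81746×10⁻³ = 4.48×10⁻⁵.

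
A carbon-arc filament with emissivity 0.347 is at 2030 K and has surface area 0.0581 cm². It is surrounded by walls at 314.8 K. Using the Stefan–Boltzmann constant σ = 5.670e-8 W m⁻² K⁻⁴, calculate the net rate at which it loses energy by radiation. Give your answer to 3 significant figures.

Area A = 0.0581 cm² = 5.81×10⁻⁶ m².
Net radiated power P_net = εσA(T⁴ − T₀⁴) = 0.347×5.670×10⁻⁸×5.81×10⁻⁶×(2030⁴ − 314.8⁴).
T⁴ − T₀⁴ = 1.69818×10¹³ − 9.82062×10⁹ = 1.69720×10¹³ K⁴, so P_net = 1.94 W.

Net loss ≈ 1.94 W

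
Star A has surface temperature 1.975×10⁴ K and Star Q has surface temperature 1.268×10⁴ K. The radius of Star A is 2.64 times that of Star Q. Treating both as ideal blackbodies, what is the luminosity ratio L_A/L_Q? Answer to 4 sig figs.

L_A/L_Q ≈ 41.02

L ∝ R²T⁴, so L_A/L_Q = (R_A/R_Q)²(T_A/T_Q)⁴ = (2.64)² × (1.975×10⁴/1.268×10⁴)⁴ = 6.9696 × 5.88561 = 41.02.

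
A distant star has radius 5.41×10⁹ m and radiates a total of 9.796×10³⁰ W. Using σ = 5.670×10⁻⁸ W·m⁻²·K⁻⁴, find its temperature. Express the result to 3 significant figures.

Surface area A = 4πR² = 4π(5.41×10⁹ m)² = 3.67794×10²⁰ m².
P = σAT⁴ ⇒ T = (P/(σA))^(1/4) = (9.796×10³⁰/(5.670×10⁻⁸×3.67794×10²⁰))^(1/4) = 2.62×10⁴ K.

T ≈ 2.62×10⁴ K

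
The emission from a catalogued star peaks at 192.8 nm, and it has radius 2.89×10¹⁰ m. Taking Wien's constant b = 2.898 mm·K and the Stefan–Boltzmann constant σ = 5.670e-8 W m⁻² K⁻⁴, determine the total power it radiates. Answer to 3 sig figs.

Wien's law: T = b/λ_max = 2.898×10⁻³/1.928×10⁻⁷ = 15031.1 K.
Surface area A = 4πR² = 4π(2.89×10¹⁰ m)² = 1.04956×10²² m².
Then P = σAT⁴ = 5.670×10⁻⁸×1.04956×10²²×(15031.1)⁴ = 3.04×10³¹ W.

P ≈ 3.04×10³¹ W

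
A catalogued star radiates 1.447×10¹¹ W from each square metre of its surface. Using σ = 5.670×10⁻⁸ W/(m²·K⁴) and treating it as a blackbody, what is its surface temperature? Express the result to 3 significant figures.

T ≈ 4.00×10⁴ K

I = σT⁴, so T = (I/σ)^(1/4) = (1.447×10¹¹/(5.670×10⁻⁸))^(1/4) = 4.00×10⁴ K.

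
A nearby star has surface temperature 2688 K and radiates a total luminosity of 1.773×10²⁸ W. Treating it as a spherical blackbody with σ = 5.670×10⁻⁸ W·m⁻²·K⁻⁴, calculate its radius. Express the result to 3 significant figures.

R ≈ 2.18×10¹⁰ m

L = 4πR²σT⁴ ⇒ R = √(L/(4πσT⁴)).
σT⁴ = 2.96006×10⁶ W/m², so R = √(1.773×10²⁸/(4π×2.96006×10⁶)) = 2.18×10¹⁰ m.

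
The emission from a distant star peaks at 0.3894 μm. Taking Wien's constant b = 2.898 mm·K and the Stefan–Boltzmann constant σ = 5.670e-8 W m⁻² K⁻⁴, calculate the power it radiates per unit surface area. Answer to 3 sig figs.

I ≈ 1.74×10⁸ W/m²

Wien's law: T = b/λ_max = 2.898×10⁻³/3.894×10⁻⁷ = 7442.22 K.
Then I = σT⁴ = 5.670×10⁻⁸×(7442.22)⁴ = 1.74×10⁸ W/m².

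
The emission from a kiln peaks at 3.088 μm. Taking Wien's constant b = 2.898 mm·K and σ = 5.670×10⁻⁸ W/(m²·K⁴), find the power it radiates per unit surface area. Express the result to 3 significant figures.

Wien's law: T = b/λ_max = 2.898×10⁻³/3.088×10⁻⁶ = 938.472 K.
Then I = σT⁴ = 5.670×10⁻⁸×(938.472)⁴ = 4.40×10⁴ W/m².

I ≈ 4.40×10⁴ W/m²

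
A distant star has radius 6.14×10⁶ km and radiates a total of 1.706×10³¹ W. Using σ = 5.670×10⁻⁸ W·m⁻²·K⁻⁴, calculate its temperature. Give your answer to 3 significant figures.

T ≈ 2.82×10⁴ K

Surface area A = 4πR² = 4π(6.14×10⁹ m)² = 4.73747×10²⁰ m².
P = σAT⁴ ⇒ T = (P/(σA))^(1/4) = (1.706×10³¹/(5.670×10⁻⁸×4.73747×10²⁰))^(1/4) = 2.82×10⁴ K.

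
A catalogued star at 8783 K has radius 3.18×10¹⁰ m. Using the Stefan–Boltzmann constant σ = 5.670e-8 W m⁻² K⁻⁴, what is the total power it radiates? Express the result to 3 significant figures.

Surface area A = 4πR² = 4π(3.18×10¹⁰ m)² = 1.27076×10²² m².
P = σAT⁴ = 5.670×10⁻⁸ × 1.27076×10²² × (8783)⁴ = 4.29×10³⁰ W.

P ≈ 4.29×10³⁰ W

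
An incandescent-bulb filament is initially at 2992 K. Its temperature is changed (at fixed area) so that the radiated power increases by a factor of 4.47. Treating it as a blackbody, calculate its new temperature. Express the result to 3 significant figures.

P ∝ T⁴, so T₂/T₁ = (P₂/P₁)^(1/4) = (4.47)^(1/4) = 1.45404.
T₂ = 2992 × 1.45404 = 4.35×10³ K.

T₂ ≈ 4.35×10³ K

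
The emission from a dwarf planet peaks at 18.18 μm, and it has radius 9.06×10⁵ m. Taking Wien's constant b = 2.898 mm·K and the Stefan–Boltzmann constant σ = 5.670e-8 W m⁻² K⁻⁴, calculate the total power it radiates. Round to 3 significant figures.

P ≈ 3.78×10¹⁴ W

Wien's law: T = b/λ_max = 2.898×10⁻³/1.818×10⁻⁵ = 159.406 K.
Surface area A = 4πR² = 4π(9.06×10⁵ m)² = 1.03149×10¹³ m².
Then P = σAT⁴ = 5.670×10⁻⁸×1.03149×10¹³×(159.406)⁴ = 3.78×10¹⁴ W.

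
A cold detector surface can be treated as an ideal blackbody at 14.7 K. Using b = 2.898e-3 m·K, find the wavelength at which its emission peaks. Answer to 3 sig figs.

λ_max ≈ 197 μm

Wien's displacement law: λ_max = b/T = (2.898×10⁻³ m·K)/(14.7 K) = 1.971×10⁻⁴ m.
That is 197 μm, in the infrared range.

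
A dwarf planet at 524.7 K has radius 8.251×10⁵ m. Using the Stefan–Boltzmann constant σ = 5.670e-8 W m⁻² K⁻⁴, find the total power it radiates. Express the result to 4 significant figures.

Surface area A = 4πR² = 4π(8.251×10⁵ m)² = 8.55506×10¹² m².
P = σAT⁴ = 5.670×10⁻⁸ × 8.55506×10¹² × (524.7)⁴ = 3.677×10¹⁶ W.

P ≈ 3.677×10¹⁶ W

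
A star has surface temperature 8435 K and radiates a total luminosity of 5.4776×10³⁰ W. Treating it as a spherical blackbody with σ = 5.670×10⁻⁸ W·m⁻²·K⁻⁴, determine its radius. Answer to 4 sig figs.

R ≈ 3.897×10¹⁰ m

L = 4πR²σT⁴ ⇒ R = √(L/(4πσT⁴)).
σT⁴ = 2.87027×10⁸ W/m², so R = √(5.4776×10³⁰/(4π×2.87027×10⁸)) = 3.897×10¹⁰ m.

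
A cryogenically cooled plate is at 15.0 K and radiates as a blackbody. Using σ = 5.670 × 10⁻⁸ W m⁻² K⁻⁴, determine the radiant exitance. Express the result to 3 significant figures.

Stefan–Boltzmann: I = σT⁴ = 5.670×10⁻⁸ × (15.0)⁴ = 2.87×10⁻³ W/m².

I ≈ 2.87×10⁻³ W/m²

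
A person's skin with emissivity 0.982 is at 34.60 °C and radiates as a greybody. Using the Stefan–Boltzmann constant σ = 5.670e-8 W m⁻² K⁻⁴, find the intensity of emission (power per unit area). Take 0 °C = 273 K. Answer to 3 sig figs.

I ≈ 498 W/m²

T = 34.60 °C + 273 = 307.60 K.
Stefan–Boltzmann: I = εσT⁴ = 0.982 × 5.670×10⁻⁸ × (307.60)⁴ = 498 W/m².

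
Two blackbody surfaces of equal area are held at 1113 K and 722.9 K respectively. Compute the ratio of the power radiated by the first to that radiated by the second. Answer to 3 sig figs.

P₁/P₂ ≈ 5.62

With equal areas, P₁/P₂ = (T₁/T₂)⁴ = (1113/722.9)⁴ = 5.62.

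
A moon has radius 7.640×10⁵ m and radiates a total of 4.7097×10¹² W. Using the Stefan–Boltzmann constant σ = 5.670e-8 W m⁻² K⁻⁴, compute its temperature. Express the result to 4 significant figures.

Surface area A = 4πR² = 4π(7.640×10⁵ m)² = 7.33494×10¹² m².
P = σAT⁴ ⇒ T = (P/(σA))^(1/4) = (4.7097×10¹²/(5.670×10⁻⁸×7.33494×10¹²))^(1/4) = 58.01 K.

T ≈ 58.01 K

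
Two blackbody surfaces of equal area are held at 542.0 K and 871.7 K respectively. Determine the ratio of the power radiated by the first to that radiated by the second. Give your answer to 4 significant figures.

P₁/P₂ ≈ 0.1495

With equal areas, P₁/P₂ = (T₁/T₂)⁴ = (542.0/871.7)⁴ = 0.1495.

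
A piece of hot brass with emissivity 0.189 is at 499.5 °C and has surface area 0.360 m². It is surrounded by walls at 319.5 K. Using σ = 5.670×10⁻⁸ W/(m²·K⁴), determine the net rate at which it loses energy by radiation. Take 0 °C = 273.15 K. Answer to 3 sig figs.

Net loss ≈ 1.33×10³ W

T = 499.5 °C + 273.15 = 772.65 K.
Area A = 0.360 m².
Net radiated power P_net = εσA(T⁴ − T₀⁴) = 0.189×5.670×10⁻⁸×0.360×(772.65⁴ − 319.5⁴).
T⁴ − T₀⁴ = 3.56395×10¹¹ − 1.04204×10¹⁰ = 3.45975×10¹¹ K⁴, so P_net = 1.33×10³ W.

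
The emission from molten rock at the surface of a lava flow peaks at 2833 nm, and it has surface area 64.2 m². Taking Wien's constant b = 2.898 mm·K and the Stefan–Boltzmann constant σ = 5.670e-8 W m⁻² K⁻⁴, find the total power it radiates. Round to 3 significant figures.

Wien's law: T = b/λ_max = 2.898×10⁻³/2.833×10⁻⁶ = 1022.94 K.
Area A = 64.2 m².
Then P = σAT⁴ = 5.670×10⁻⁸×64.2×(1022.94)⁴ = 3.99×10⁶ W.

P ≈ 3.99×10⁶ W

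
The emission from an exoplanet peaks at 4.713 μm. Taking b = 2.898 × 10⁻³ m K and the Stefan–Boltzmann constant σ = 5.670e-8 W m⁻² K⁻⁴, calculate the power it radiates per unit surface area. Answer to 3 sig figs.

Wien's law: T = b/λ_max = 2.898×10⁻³/4.713×10⁻⁶ = 614.895 K.
Then I = σT⁴ = 5.670×10⁻⁸×(614.895)⁴ = 8.11×10³ W/m².

I ≈ 8.11×10³ W/m²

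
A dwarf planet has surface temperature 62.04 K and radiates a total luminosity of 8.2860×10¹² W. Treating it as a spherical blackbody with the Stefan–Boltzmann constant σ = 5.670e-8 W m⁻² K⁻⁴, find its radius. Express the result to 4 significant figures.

R ≈ 8.860×10⁵ m

L = 4πR²σT⁴ ⇒ R = √(L/(4πσT⁴)).
σT⁴ = 0.839982 W/m², so R = √(8.2860×10¹²/(4π×0.839982)) = 8.860×10⁵ m.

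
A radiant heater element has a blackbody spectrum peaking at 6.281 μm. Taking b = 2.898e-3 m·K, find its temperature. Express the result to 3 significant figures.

Wien's law gives T = b/λ_max = (2.898×10⁻³ m·K)/(6.281×10⁻⁶ m) = 461 K.

T ≈ 461 K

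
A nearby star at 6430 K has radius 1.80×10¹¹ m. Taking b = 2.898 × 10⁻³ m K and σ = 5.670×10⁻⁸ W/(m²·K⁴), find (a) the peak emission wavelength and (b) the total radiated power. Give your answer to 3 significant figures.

(a) λ_max = b/T = 2.898×10⁻³/6430 = 4.507×10⁻⁷ m = 0.451 μm.
Surface area A = 4πR² = 4π(1.80×10¹¹ m)² = 4.07150×10²³ m².
(b) P = σAT⁴ = 5.670×10⁻⁸×4.07150×10²³×(6430)⁴ = 3.95×10³¹ W.

λ_max ≈ 0.451 μm; P ≈ 3.95×10³¹ W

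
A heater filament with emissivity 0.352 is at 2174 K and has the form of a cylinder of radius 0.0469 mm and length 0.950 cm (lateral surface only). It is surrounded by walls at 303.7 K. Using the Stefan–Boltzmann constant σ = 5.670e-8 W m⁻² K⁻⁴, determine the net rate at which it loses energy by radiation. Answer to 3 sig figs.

Lateral area A = 2πrL = 2π×4.69×10⁻⁵×9.50×10⁻³ = 2.79947×10⁻⁶ m².
Net radiated power P_net = εσA(T⁴ − T₀⁴) = 0.352×5.670×10⁻⁸×2.79947×10⁻⁶×(2174⁴ − 303.7⁴).
T⁴ − T₀⁴ = 2.23377×10¹³ − 8.50705×10⁹ = 2.23292×10¹³ K⁴, so P_net = 1.25 W.

Net loss ≈ 1.25 W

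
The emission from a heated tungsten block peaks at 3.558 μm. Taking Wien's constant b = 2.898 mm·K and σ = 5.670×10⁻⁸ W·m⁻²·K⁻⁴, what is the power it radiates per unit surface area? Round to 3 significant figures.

I ≈ 2.50×10⁴ W/m²

Wien's law: T = b/λ_max = 2.898×10⁻³/3.558×10⁻⁶ = 814.503 K.
Then I = σT⁴ = 5.670×10⁻⁸×(814.503)⁴ = 2.50×10⁴ W/m².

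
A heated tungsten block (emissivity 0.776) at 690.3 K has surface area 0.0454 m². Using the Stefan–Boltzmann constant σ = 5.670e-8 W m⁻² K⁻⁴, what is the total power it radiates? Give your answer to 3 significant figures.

P ≈ 454 W

Area A = 0.0454 m².
P = εσAT⁴ = 0.776 × 5.670×10⁻⁸ × 0.0454 × (690.3)⁴ = 454 W.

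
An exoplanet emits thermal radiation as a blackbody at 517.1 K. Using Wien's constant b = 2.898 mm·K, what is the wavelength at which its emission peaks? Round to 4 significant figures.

λ_max ≈ 5.604 μm

Wien's displacement law: λ_max = b/T = (2.898×10⁻³ m·K)/(517.1 K) = 5.6043×10⁻⁶ m.
That is 5.604 μm, in the infrared range.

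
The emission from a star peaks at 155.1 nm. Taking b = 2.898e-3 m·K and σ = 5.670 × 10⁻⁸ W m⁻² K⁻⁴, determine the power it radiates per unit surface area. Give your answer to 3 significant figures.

Wien's law: T = b/λ_max = 2.898×10⁻³/1.551×10⁻⁷ = 18684.7 K.
Then I = σT⁴ = 5.670×10⁻⁸×(18684.7)⁴ = 6.91×10⁹ W/m².

I ≈ 6.91×10⁹ W/m²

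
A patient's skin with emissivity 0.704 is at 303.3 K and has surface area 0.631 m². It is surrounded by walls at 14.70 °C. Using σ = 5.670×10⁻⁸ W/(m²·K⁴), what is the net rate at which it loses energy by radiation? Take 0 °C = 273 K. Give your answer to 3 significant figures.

Surroundings: T = 14.70 °C + 273 = 287.70 K.
Area A = 0.631 m².
Net radiated power P_net = εσA(T⁴ − T₀⁴) = 0.704×5.670×10⁻⁸×0.631×(303.3⁴ − 287.70⁴).
T⁴ − T₀⁴ = 8.46232×10⁹ − 6.85109×10⁹ = 1.61123×10⁹ K⁴, so P_net = 40.6 W.

Net loss ≈ 40.6 W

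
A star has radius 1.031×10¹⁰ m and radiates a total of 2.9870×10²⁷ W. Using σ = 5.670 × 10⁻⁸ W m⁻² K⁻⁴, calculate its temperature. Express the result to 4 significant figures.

Surface area A = 4πR² = 4π(1.031×10¹⁰ m)² = 1.33576×10²¹ m².
P = σAT⁴ ⇒ T = (P/(σA))^(1/4) = (2.9870×10²⁷/(5.670×10⁻⁸×1.33576×10²¹))^(1/4) = 2506 K.

T ≈ 2506 K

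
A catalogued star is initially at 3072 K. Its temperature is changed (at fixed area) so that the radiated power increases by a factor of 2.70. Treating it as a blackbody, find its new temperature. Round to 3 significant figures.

P ∝ T⁴, so T₂/T₁ = (P₂/P₁)^(1/4) = (2.70)^(1/4) = 1.28186.
T₂ = 3072 × 1.28186 = 3.94×10³ K.

T₂ ≈ 3.94×10³ K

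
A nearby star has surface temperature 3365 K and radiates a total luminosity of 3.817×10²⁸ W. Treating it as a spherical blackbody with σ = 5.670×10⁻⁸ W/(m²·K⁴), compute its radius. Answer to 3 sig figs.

R ≈ 2.04×10¹⁰ m

L = 4πR²σT⁴ ⇒ R = √(L/(4πσT⁴)).
σT⁴ = 7.26981×10⁶ W/m², so R = √(3.817×10²⁸/(4π×7.26981×10⁶)) = 2.04×10¹⁰ m.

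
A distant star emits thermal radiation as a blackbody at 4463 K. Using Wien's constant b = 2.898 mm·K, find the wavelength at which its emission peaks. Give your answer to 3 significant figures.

Wien's displacement law: λ_max = b/T = (2.898×10⁻³ m·K)/(4463 K) = 6.493×10⁻⁷ m.
That is 649 nm, in the visible range.

λ_max ≈ 649 nm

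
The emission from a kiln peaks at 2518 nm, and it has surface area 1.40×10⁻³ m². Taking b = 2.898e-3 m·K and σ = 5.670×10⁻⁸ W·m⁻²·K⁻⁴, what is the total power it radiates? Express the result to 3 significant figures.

P ≈ 139 W

Wien's law: T = b/λ_max = 2.898×10⁻³/2.518×10⁻⁶ = 1150.91 K.
Area A = 1.40×10⁻³ m².
Then P = σAT⁴ = 5.670×10⁻⁸×1.40×10⁻³×(1150.91)⁴ = 139 W.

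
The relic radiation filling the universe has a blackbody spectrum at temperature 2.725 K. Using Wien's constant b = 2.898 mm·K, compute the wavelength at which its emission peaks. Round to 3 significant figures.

Wien's displacement law: λ_max = b/T = (2.898×10⁻³ m·K)/(2.725 K) = 1.063×10⁻³ m.
That is 1.06 mm, in the microwave range.

λ_max ≈ 1.06 mm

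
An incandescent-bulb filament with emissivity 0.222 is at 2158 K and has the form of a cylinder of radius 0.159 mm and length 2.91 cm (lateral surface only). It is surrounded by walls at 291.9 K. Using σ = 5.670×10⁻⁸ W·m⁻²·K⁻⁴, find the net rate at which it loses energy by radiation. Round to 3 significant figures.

Net loss ≈ 7.93 W

Lateral area A = 2πrL = 2π×1.59×10⁻⁴×0.0291 = 2.90717×10⁻⁵ m².
Net radiated power P_net = εσA(T⁴ − T₀⁴) = 0.222×5.670×10⁻⁸×2.90717×10⁻⁵×(2158⁴ − 291.9⁴).
T⁴ − T₀⁴ = 2.16873×10¹³ − 7.26000×10⁹ = 2.16800×10¹³ K⁴, so P_net = 7.93 W.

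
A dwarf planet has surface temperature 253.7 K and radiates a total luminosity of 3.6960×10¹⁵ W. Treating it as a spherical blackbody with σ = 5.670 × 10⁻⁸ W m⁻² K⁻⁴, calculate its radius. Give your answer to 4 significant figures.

R ≈ 1.119×10⁶ m

L = 4πR²σT⁴ ⇒ R = √(L/(4πσT⁴)).
σT⁴ = 234.890 W/m², so R = √(3.6960×10¹⁵/(4π×234.890)) = 1.119×10⁶ m.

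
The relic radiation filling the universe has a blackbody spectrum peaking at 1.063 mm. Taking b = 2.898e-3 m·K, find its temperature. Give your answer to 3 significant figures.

Wien's law gives T = b/λ_max = (2.898×10⁻³ m·K)/(1.063×10⁻³ m) = 2.73 K.

T ≈ 2.73 K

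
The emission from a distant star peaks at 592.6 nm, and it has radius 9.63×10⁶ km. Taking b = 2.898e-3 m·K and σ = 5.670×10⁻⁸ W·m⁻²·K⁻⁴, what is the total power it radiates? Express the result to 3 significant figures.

P ≈ 3.78×10²⁸ W

Wien's law: T = b/λ_max = 2.898×10⁻³/5.926×10⁻⁷ = 4890.31 K.
Surface area A = 4πR² = 4π(9.63×10⁹ m)² = 1.16537×10²¹ m².
Then P = σAT⁴ = 5.670×10⁻⁸×1.16537×10²¹×(4890.31)⁴ = 3.78×10²⁸ W.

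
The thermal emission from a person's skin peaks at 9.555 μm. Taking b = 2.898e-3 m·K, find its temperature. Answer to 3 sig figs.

Wien's law gives T = b/λ_max = (2.898×10⁻³ m·K)/(9.555×10⁻⁶ m) = 303 K.

T ≈ 303 K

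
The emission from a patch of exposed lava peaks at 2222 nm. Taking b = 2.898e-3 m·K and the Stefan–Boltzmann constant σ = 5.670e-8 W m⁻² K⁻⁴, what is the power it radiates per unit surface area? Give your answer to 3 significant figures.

Wien's law: T = b/λ_max = 2.898×10⁻³/2.222×10⁻⁶ = 1304.23 K.
Then I = σT⁴ = 5.670×10⁻⁸×(1304.23)⁴ = 1.64×10⁵ W/m².

I ≈ 1.64×10⁵ W/m²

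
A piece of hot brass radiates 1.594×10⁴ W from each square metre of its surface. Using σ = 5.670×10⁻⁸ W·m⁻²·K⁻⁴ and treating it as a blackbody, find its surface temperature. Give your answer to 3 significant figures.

I = σT⁴, so T = (I/σ)^(1/4) = (1.594×10⁴/(5.670×10⁻⁸))^(1/4) = 728 K.

T ≈ 728 K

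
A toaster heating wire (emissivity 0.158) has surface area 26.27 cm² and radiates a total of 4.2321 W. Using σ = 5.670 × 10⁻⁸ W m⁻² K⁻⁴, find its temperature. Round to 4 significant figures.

T ≈ 651.2 K

Area A = 26.27 cm² = 2.627×10⁻³ m².
P = εσAT⁴ ⇒ T = (P/(εσA))^(1/4) = (4.2321/(0.158×5.670×10⁻⁸×2.627×10⁻³))^(1/4) = 651.2 K.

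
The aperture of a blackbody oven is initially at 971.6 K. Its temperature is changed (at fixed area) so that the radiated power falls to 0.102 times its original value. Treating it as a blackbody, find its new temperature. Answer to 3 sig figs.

T₂ ≈ 549 K

P ∝ T⁴, so T₂/T₁ = (P₂/P₁)^(1/4) = (0.102)^(1/4) = 0.565132.
T₂ = 971.6 × 0.565132 = 549 K.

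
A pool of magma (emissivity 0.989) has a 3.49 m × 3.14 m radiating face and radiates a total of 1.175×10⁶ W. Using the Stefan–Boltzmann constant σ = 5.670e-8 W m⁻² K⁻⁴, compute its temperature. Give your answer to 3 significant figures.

Area A = 3.49 × 3.14 = 10.9586 m².
P = εσAT⁴ ⇒ T = (P/(εσA))^(1/4) = (1.175×10⁶/(0.989×5.670×10⁻⁸×10.9586))^(1/4) = 1.18×10³ K.

T ≈ 1.18×10³ K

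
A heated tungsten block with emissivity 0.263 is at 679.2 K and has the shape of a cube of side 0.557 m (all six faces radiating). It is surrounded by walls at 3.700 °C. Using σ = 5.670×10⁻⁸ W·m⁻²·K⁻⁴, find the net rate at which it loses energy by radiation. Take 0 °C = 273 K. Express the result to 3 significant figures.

Net loss ≈ 5.74×10³ W

Surroundings: T = 3.700 °C + 273 = 276.700 K.
Area A = 6s² = 6×(0.557 m)² = 1.86149 m².
Net radiated power P_net = εσA(T⁴ − T₀⁴) = 0.263×5.670×10⁻⁸×1.86149×(679.2⁴ − 276.700⁴).
T⁴ − T₀⁴ = 2.12809×10¹¹ − 5.86188×10⁹ = 2.06947×10¹¹ K⁴, so P_net = 5.74×10³ W.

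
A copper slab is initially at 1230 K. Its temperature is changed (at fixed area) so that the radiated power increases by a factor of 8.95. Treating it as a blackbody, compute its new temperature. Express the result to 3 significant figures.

T₂ ≈ 2.13×10³ K

P ∝ T⁴, so T₂/T₁ = (P₂/P₁)^(1/4) = (8.95)^(1/4) = 1.72964.
T₂ = 1230 × 1.72964 = 2.13×10³ K.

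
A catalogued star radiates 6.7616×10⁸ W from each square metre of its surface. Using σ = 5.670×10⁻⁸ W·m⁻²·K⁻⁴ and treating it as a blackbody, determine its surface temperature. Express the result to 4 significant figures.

T ≈ 1.045×10⁴ K

I = σT⁴, so T = (I/σ)^(1/4) = (6.7616×10⁸/(5.670×10⁻⁸))^(1/4) = 1.045×10⁴ K.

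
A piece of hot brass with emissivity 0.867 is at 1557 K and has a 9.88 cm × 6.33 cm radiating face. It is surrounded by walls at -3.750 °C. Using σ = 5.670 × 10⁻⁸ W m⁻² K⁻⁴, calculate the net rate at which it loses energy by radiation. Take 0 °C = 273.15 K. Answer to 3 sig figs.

Surroundings: T = -3.750 °C + 273.15 = 269.400 K.
Area A = 0.0988 × 0.0633 = 6.25404×10⁻³ m².
Net radiated power P_net = εσA(T⁴ − T₀⁴) = 0.867×5.670×10⁻⁸×6.25404×10⁻³×(1557⁴ − 269.400⁴).
T⁴ − T₀⁴ = 5.87698×10¹² − 5.26733×10⁹ = 5.87171×10¹² K⁴, so P_net = 1.81×10³ W.

Net loss ≈ 1.81×10³ W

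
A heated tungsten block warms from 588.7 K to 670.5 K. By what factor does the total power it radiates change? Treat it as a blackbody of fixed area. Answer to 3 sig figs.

P₂/P₁ ≈ 1.68

P ∝ T⁴, so P₂/P₁ = (T₂/T₁)⁴ = (670.5/588.7)⁴ = (1.13895)⁴ = 1.68.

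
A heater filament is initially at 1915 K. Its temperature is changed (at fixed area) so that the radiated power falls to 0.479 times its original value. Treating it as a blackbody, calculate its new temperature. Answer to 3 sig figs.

T₂ ≈ 1.59×10³ K

P ∝ T⁴, so T₂/T₁ = (P₂/P₁)^(1/4) = (0.479)^(1/4) = 0.831924.
T₂ = 1915 × 0.831924 = 1.59×10³ K.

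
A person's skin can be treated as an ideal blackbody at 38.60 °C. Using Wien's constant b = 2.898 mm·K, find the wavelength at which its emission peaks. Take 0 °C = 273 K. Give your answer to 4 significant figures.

T = 38.60 °C + 273 = 311.60 K.
Wien's displacement law: λ_max = b/T = (2.898×10⁻³ m·K)/(311.60 K) = 9.3004×10⁻⁶ m.
That is 9.300 μm, in the infrared range.

λ_max ≈ 9.300 μm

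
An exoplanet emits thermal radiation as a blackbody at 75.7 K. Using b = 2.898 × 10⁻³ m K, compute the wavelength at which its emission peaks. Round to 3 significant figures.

λ_max ≈ 38.3 μm

Wien's displacement law: λ_max = b/T = (2.898×10⁻³ m·K)/(75.7 K) = 3.828×10⁻⁵ m.
That is 38.3 μm, in the infrared range.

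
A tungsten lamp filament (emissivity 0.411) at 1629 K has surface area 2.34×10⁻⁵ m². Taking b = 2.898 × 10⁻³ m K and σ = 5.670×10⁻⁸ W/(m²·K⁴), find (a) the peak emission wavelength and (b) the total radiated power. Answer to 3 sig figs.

λ_max ≈ 1.78×10³ nm; P ≈ 3.84 W

(a) λ_max = b/T = 2.898×10⁻³/1629 = 1.779×10⁻⁶ m = 1.78×10³ nm.
Area A = 2.34×10⁻⁵ m².
(b) P = εσAT⁴ = 0.411×5.670×10⁻⁸×2.34×10⁻⁵×(1629)⁴ = 3.84 W.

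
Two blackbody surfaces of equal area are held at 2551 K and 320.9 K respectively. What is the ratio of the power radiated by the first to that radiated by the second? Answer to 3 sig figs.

With equal areas, P₁/P₂ = (T₁/T₂)⁴ = (2551/320.9)⁴ = 3.99×10³.

P₁/P₂ ≈ 3.99×10³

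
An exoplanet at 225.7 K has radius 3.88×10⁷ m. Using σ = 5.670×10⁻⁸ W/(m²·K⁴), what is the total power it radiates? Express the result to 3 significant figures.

Surface area A = 4πR² = 4π(3.88×10⁷ m)² = 1.89179×10¹⁶ m².
P = σAT⁴ = 5.670×10⁻⁸ × 1.89179×10¹⁶ × (225.7)⁴ = 2.78×10¹⁸ W.

P ≈ 2.78×10¹⁸ W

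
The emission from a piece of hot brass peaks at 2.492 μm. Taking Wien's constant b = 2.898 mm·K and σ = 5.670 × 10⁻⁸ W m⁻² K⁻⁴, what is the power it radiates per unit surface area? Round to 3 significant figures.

I ≈ 1.04×10⁵ W/m²

Wien's law: T = b/λ_max = 2.898×10⁻³/2.492×10⁻⁶ = 1162.92 K.
Then I = σT⁴ = 5.670×10⁻⁸×(1162.92)⁴ = 1.04×10⁵ W/m².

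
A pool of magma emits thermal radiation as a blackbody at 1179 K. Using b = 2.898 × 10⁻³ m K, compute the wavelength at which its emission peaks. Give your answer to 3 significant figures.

Wien's displacement law: λ_max = b/T = (2.898×10⁻³ m·K)/(1179 K) = 2.458×10⁻⁶ m.
That is 2.46×10³ nm, in the infrared range.

λ_max ≈ 2.46×10³ nm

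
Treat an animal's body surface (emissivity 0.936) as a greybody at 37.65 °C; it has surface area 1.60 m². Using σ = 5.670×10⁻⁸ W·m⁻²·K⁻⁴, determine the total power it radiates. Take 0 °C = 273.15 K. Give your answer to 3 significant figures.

P ≈ 792 W

T = 37.65 °C + 273.15 = 310.80 K.
Area A = 1.60 m².
P = εσAT⁴ = 0.936 × 5.670×10⁻⁸ × 1.60 × (310.80)⁴ = 792 W.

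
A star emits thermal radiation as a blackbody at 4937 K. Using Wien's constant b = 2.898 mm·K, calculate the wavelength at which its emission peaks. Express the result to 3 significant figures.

λ_max ≈ 0.587 μm

Wien's displacement law: λ_max = b/T = (2.898×10⁻³ m·K)/(4937 K) = 5.870×10⁻⁷ m.
That is 0.587 μm, in the visible range.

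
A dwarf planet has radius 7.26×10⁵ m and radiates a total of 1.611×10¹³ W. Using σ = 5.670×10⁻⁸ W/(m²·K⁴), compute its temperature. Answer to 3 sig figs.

Surface area A = 4πR² = 4π(7.26×10⁵ m)² = 6.62343×10¹² m².
P = σAT⁴ ⇒ T = (P/(σA))^(1/4) = (1.611×10¹³/(5.670×10⁻⁸×6.62343×10¹²))^(1/4) = 80.9 K.

T ≈ 80.9 K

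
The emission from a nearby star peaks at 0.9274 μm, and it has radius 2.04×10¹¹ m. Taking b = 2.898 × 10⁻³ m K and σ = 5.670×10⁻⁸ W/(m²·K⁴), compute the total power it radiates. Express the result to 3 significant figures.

Wien's law: T = b/λ_max = 2.898×10⁻³/9.274×10⁻⁷ = 3124.87 K.
Surface area A = 4πR² = 4π(2.04×10¹¹ m)² = 5.22962×10²³ m².
Then P = σAT⁴ = 5.670×10⁻⁸×5.22962×10²³×(3124.87)⁴ = 2.83×10³⁰ W.

P ≈ 2.83×10³⁰ W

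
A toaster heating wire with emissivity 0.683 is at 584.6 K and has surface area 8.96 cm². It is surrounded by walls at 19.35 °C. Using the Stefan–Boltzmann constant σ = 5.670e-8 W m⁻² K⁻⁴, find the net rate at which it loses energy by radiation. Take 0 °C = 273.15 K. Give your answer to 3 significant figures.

Surroundings: T = 19.35 °C + 273.15 = 292.50 K.
Area A = 8.96 cm² = 8.96×10⁻⁴ m².
Net radiated power P_net = εσA(T⁴ − T₀⁴) = 0.683×5.670×10⁻⁸×8.96×10⁻⁴×(584.6⁴ − 292.50⁴).
T⁴ − T₀⁴ = 1.16798×10¹¹ − 7.31987×10⁹ = 1.09478×10¹¹ K⁴, so P_net = 3.80 W.

Net loss ≈ 3.80 W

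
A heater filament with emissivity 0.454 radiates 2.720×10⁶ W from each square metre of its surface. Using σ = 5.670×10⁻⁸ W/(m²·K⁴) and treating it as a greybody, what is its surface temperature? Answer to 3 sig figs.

I = εσT⁴, so T = (I/εσ)^(1/4) = (2.720×10⁶/(0.454×5.670×10⁻⁸))^(1/4) = 3.21×10³ K.

T ≈ 3.21×10³ K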